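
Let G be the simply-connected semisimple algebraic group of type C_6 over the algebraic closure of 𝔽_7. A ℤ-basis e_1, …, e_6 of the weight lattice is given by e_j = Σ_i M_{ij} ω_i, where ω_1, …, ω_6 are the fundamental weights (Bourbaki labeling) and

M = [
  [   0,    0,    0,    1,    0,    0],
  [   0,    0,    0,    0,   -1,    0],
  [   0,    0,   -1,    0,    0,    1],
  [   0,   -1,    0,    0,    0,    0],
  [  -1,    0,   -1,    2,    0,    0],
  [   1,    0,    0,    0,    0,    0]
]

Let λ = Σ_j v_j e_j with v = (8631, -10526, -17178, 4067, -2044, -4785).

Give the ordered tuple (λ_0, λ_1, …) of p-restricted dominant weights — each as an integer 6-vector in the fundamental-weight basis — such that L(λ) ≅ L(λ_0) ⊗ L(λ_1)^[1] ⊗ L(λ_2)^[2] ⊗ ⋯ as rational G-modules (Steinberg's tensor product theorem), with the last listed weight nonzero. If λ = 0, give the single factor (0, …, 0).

((0, 0, 3, 5, 0, 0), (0, 5, 6, 5, 3, 1), (6, 6, 0, 4, 4, 1), (4, 5, 1, 2, 6, 4), (1, 0, 5, 4, 6, 3))

Converting to the ω-basis (c_i = row i of M dotted with v = (8631, -10526, -17178, 4067, -2044, -4785)):
  c_1 = 0·8631 + (0)·(-10526) + (0)·(-17178) + 1·4067 + (0)·(-2044) + (0)·(-4785) = 4067
  c_2 = 0·8631 + (0)·(-10526) + (0)·(-17178) + 0·4067 + (-1)·(-2044) + (0)·(-4785) = 2044
  c_3 = 0·8631 + (0)·(-10526) + (-1)·(-17178) + 0·4067 + (0)·(-2044) + (1)·(-4785) = 12393
  c_4 = 0·8631 + (-1)·(-10526) + (0)·(-17178) + 0·4067 + (0)·(-2044) + (0)·(-4785) = 10526
  c_5 = (-1)·(8631) + (0)·(-10526) + (-1)·(-17178) + 2·4067 + (0)·(-2044) + (0)·(-4785) = 16681
  c_6 = 1·8631 + (0)·(-10526) + (0)·(-17178) + 0·4067 + (0)·(-2044) + (0)·(-4785) = 8631
p = 7; digits c_i = Σ_j d_{ij}·7^j, 0 ≤ d_{ij} < 7:
  c_1 = 4067 = 0·7^0 + 0·7^1 + 6·7^2 + 4·7^3 + 1·7^4
  c_2 = 2044 = 0·7^0 + 5·7^1 + 6·7^2 + 5·7^3
  c_3 = 12393 = 3·7^0 + 6·7^1 + 0·7^2 + 1·7^3 + 5·7^4
  c_4 = 10526 = 5·7^0 + 5·7^1 + 4·7^2 + 2·7^3 + 4·7^4
  c_5 = 16681 = 0·7^0 + 3·7^1 + 4·7^2 + 6·7^3 + 6·7^4
  c_6 = 8631 = 0·7^0 + 1·7^1 + 1·7^2 + 4·7^3 + 3·7^4
λ_0 = (0, 0, 3, 5, 0, 0)
λ_1 = (0, 5, 6, 5, 3, 1)
λ_2 = (6, 6, 0, 4, 4, 1)
λ_3 = (4, 5, 1, 2, 6, 4)
λ_4 = (1, 0, 5, 4, 6, 3)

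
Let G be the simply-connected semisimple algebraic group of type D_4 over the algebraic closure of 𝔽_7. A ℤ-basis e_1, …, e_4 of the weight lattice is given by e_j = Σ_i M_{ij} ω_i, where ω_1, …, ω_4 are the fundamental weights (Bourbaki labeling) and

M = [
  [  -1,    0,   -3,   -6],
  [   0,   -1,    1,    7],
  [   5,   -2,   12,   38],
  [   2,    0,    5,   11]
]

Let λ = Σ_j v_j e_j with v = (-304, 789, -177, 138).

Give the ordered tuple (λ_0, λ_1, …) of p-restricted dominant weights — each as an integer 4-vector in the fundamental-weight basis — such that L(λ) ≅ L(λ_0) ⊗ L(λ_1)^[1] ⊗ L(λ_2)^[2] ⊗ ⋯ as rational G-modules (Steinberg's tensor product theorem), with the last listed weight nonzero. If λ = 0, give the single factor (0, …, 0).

((0, 0, 1, 4), (1, 0, 3, 3))

ω-coordinates c = M·v, v = (-304, 789, -177, 138):
  c_1 = (-1)·(-304) + (0)·(789) + (-3)·(-177) + (-6)·(138) = 7
  c_2 = (0)·(-304) + (-1)·(789) + (1)·(-177) + (7)·(138) = 0
  c_3 = (5)·(-304) + (-2)·(789) + (12)·(-177) + (38)·(138) = 22
  c_4 = (2)·(-304) + (0)·(789) + (5)·(-177) + (11)·(138) = 25
Expand coordinatewise in base 7:
  c_1 = 7 = 0·7^0 + 1·7^1
  c_2 = 0
  c_3 = 22 = 1·7^0 + 3·7^1
  c_4 = 25 = 4·7^0 + 3·7^1
Factor λ_0 = (0, 0, 1, 4)
Factor λ_1 = (1, 0, 3, 3)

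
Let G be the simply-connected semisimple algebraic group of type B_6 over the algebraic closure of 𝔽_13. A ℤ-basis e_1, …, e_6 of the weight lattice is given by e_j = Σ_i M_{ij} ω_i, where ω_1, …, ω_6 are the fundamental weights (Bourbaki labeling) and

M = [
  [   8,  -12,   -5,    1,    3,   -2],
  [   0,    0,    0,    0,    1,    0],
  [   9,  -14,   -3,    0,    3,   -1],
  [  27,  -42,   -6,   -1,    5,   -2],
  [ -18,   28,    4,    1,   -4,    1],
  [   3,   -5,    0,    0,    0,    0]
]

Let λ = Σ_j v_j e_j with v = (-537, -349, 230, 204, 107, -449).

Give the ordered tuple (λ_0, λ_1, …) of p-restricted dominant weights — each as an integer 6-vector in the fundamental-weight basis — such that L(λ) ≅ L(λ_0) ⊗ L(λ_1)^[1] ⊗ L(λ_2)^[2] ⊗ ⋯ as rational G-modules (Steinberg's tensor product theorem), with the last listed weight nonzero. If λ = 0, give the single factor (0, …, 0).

In the fundamental-weight basis, λ has coordinates c = M·v (v = (-537, -349, 230, 204, 107, -449)):
  c_1 = (8)·(-537) + (-12)·(-349) + (-5)·(230) + 1·204 + 3·107 + (-2)·(-449) = 165
  c_2 = (0)·(-537) + (0)·(-349) + 0·230 + 0·204 + 1·107 + (0)·(-449) = 107
  c_3 = (9)·(-537) + (-14)·(-349) + (-3)·(230) + 0·204 + 3·107 + (-1)·(-449) = 133
  c_4 = (27)·(-537) + (-42)·(-349) + (-6)·(230) + (-1)·(204) + 5·107 + (-2)·(-449) = 8
  c_5 = (-18)·(-537) + (28)·(-349) + 4·230 + 1·204 + (-4)·(107) + (1)·(-449) = 141
  c_6 = (3)·(-537) + (-5)·(-349) + 0·230 + 0·204 + 0·107 + (0)·(-449) = 134
Base-13 expansion of each c_i:
  c_1 = 165 = 9·13^0 + 12·13^1
  c_2 = 107 = 3·13^0 + 8·13^1
  c_3 = 133 = 3·13^0 + 10·13^1
  c_4 = 8 = 8·13^0
  c_5 = 141 = 11·13^0 + 10·13^1
  c_6 = 134 = 4·13^0 + 10·13^1
λ_0 = (9, 3, 3, 8, 11, 4)
λ_1 = (12, 8, 10, 0, 10, 10)

((9, 3, 3, 8, 11, 4), (12, 8, 10, 0, 10, 10))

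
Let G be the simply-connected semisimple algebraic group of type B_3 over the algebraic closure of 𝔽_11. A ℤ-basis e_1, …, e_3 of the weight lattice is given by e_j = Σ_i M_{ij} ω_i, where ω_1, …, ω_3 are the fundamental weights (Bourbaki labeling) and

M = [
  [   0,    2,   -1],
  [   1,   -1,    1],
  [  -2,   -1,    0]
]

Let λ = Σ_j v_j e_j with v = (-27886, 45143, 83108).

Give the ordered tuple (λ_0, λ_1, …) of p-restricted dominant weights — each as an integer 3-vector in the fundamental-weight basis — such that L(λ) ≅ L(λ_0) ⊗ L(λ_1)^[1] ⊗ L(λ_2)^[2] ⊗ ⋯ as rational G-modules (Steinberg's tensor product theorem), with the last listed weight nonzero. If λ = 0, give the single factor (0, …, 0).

Converting to the ω-basis (c_i = row i of M dotted with v = (-27886, 45143, 83108)):
  c_1 = 0*-27886 + 2*45143 + -1*83108 = 7178
  c_2 = 1*-27886 + -1*45143 + 1*83108 = 10079
  c_3 = -2*-27886 + -1*45143 + 0*83108 = 10629
Base-11 expansion of each c_i:
  c_1 = 7178 = 6·11^0 + 3·11^1 + 4·11^2 + 5·11^3
  c_2 = 10079 = 3·11^0 + 3·11^1 + 6·11^2 + 7·11^3
  c_3 = 10629 = 3·11^0 + 9·11^1 + 10·11^2 + 7·11^3
λ_0 = (6, 3, 3)
λ_1 = (3, 3, 9)
λ_2 = (4, 6, 10)
λ_3 = (5, 7, 7)

((6, 3, 3), (3, 3, 9), (4, 6, 10), (5, 7, 7))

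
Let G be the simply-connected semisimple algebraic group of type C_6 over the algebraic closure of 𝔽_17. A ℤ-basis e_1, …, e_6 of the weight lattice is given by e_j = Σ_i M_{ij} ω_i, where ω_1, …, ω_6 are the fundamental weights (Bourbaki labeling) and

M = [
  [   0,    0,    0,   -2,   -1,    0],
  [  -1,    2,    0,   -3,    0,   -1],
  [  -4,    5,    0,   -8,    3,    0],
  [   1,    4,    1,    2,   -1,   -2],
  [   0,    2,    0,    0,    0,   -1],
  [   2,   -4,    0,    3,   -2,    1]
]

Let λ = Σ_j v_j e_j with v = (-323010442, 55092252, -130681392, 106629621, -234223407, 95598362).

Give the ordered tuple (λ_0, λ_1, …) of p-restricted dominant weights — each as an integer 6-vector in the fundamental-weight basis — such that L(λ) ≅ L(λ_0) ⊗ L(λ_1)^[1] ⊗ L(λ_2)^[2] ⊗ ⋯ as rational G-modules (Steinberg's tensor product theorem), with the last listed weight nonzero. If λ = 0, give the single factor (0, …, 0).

((3, 11, 15, 9, 6, 11), (6, 6, 0, 1, 1, 6), (1, 4, 16, 16, 15, 16), (0, 0, 3, 15, 10, 0), (13, 8, 5, 2, 4, 6), (14, 12, 8, 16, 10, 12))

Converting to the ω-basis (c_i = row i of M dotted with v = (-323010442, 55092252, -130681392, 106629621, -234223407, 95598362)):
  c_1 = (0)·(-323010442) + (0)·(55092252) + (0)·(-130681392) + (-2)·(106629621) + (-1)·(-234223407) + (0)·(95598362) = 20964165
  c_2 = (-1)·(-323010442) + (2)·(55092252) + (0)·(-130681392) + (-3)·(106629621) + (0)·(-234223407) + (-1)·(95598362) = 17707721
  c_3 = (-4)·(-323010442) + (5)·(55092252) + (0)·(-130681392) + (-8)·(106629621) + (3)·(-234223407) + (0)·(95598362) = 11795839
  c_4 = (1)·(-323010442) + (4)·(55092252) + (1)·(-130681392) + (2)·(106629621) + (-1)·(-234223407) + (-2)·(95598362) = 22963099
  c_5 = (0)·(-323010442) + (2)·(55092252) + (0)·(-130681392) + (0)·(106629621) + (0)·(-234223407) + (-1)·(95598362) = 14586142
  c_6 = (2)·(-323010442) + (-4)·(55092252) + (0)·(-130681392) + (3)·(106629621) + (-2)·(-234223407) + (1)·(95598362) = 17544147
Writing each c_i in base p = 17:
  c_1 = 20964165 = 3·17^0 + 6·17^1 + 1·17^2 + 0·17^3 + 13·17^4 + 14·17^5
  c_2 = 17707721 = 11·17^0 + 6·17^1 + 4·17^2 + 0·17^3 + 8·17^4 + 12·17^5
  c_3 = 11795839 = 15·17^0 + 0·17^1 + 16·17^2 + 3·17^3 + 5·17^4 + 8·17^5
  c_4 = 22963099 = 9·17^0 + 1·17^1 + 16·17^2 + 15·17^3 + 2·17^4 + 16·17^5
  c_5 = 14586142 = 6·17^0 + 1·17^1 + 15·17^2 + 10·17^3 + 4·17^4 + 10·17^5
  c_6 = 17544147 = 11·17^0 + 6·17^1 + 16·17^2 + 0·17^3 + 6·17^4 + 12·17^5
p-restricted factor λ_0 = (3, 11, 15, 9, 6, 11)
p-restricted factor λ_1 = (6, 6, 0, 1, 1, 6)
p-restricted factor λ_2 = (1, 4, 16, 16, 15, 16)
p-restricted factor λ_3 = (0, 0, 3, 15, 10, 0)
p-restricted factor λ_4 = (13, 8, 5, 2, 4, 6)
p-restricted factor λ_5 = (14, 12, 8, 16, 10, 12)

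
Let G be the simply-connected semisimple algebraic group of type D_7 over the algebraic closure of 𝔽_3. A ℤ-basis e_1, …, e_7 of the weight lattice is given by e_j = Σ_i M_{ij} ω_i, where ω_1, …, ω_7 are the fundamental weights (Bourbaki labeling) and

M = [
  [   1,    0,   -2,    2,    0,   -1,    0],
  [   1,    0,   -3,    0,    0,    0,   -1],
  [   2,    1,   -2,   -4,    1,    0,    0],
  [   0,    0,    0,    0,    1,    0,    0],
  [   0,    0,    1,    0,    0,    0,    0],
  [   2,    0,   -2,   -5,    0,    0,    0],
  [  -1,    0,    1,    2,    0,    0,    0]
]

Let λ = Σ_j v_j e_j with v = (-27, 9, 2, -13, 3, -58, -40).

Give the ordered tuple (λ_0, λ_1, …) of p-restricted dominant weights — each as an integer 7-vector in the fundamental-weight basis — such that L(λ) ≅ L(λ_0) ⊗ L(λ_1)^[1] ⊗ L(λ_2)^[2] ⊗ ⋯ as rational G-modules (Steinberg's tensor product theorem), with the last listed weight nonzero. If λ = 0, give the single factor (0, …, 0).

ω-coordinates c = M·v, v = (-27, 9, 2, -13, 3, -58, -40):
  c_1 = 1*-27 + 0*9 + -2*2 + 2*-13 + 0*3 + -1*-58 + 0*-40 = 1
  c_2 = 1*-27 + 0*9 + -3*2 + 0*-13 + 0*3 + 0*-58 + -1*-40 = 7
  c_3 = 2*-27 + 1*9 + -2*2 + -4*-13 + 1*3 + 0*-58 + 0*-40 = 6
  c_4 = 0*-27 + 0*9 + 0*2 + 0*-13 + 1*3 + 0*-58 + 0*-40 = 3
  c_5 = 0*-27 + 0*9 + 1*2 + 0*-13 + 0*3 + 0*-58 + 0*-40 = 2
  c_6 = 2*-27 + 0*9 + -2*2 + -5*-13 + 0*3 + 0*-58 + 0*-40 = 7
  c_7 = -1*-27 + 0*9 + 1*2 + 2*-13 + 0*3 + 0*-58 + 0*-40 = 3
p = 3; digits c_i = Σ_j d_{ij}·3^j, 0 ≤ d_{ij} < 3:
  c_1 = 1 = 1·3^0
  c_2 = 7 = 1·3^0 + 2·3^1
  c_3 = 6 = 0·3^0 + 2·3^1
  c_4 = 3 = 0·3^0 + 1·3^1
  c_5 = 2 = 2·3^0
  c_6 = 7 = 1·3^0 + 2·3^1
  c_7 = 3 = 0·3^0 + 1·3^1
p-restricted factor λ_0 = (1, 1, 0, 0, 2, 1, 0)
p-restricted factor λ_1 = (0, 2, 2, 1, 0, 2, 1)

((1, 1, 0, 0, 2, 1, 0), (0, 2, 2, 1, 0, 2, 1))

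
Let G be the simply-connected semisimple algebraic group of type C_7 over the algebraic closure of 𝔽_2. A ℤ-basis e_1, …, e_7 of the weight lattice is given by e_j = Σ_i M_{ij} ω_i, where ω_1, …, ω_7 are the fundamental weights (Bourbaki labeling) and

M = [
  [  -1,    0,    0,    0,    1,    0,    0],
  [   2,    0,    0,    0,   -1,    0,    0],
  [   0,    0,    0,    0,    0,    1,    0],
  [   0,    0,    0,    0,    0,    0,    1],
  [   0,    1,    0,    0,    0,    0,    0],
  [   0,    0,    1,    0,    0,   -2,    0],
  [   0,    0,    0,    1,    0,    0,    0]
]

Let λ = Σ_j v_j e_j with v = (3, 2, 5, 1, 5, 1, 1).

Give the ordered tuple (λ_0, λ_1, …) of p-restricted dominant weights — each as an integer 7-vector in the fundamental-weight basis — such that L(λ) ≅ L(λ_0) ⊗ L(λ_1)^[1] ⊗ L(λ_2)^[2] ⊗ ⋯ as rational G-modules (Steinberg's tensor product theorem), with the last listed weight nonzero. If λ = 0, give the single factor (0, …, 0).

((0, 1, 1, 1, 0, 1, 1), (1, 0, 0, 0, 1, 1, 0))

Change of basis e → ω: c = M·v where v = (3, 2, 5, 1, 5, 1, 1):
  c_1 = -1*3 + 0*2 + 0*5 + 0*1 + 1*5 + 0*1 + 0*1 = 2
  c_2 = 2*3 + 0*2 + 0*5 + 0*1 + -1*5 + 0*1 + 0*1 = 1
  c_3 = 0*3 + 0*2 + 0*5 + 0*1 + 0*5 + 1*1 + 0*1 = 1
  c_4 = 0*3 + 0*2 + 0*5 + 0*1 + 0*5 + 0*1 + 1*1 = 1
  c_5 = 0*3 + 1*2 + 0*5 + 0*1 + 0*5 + 0*1 + 0*1 = 2
  c_6 = 0*3 + 0*2 + 1*5 + 0*1 + 0*5 + -2*1 + 0*1 = 3
  c_7 = 0*3 + 0*2 + 0*5 + 1*1 + 0*5 + 0*1 + 0*1 = 1
Base-2 expansion of each c_i:
  c_1 = 2 = 0·2^0 + 1·2^1
  c_2 = 1 = 1·2^0
  c_3 = 1 = 1·2^0
  c_4 = 1 = 1·2^0
  c_5 = 2 = 0·2^0 + 1·2^1
  c_6 = 3 = 1·2^0 + 1·2^1
  c_7 = 1 = 1·2^0
λ_0 = (0, 1, 1, 1, 0, 1, 1)
λ_1 = (1, 0, 0, 0, 1, 1, 0)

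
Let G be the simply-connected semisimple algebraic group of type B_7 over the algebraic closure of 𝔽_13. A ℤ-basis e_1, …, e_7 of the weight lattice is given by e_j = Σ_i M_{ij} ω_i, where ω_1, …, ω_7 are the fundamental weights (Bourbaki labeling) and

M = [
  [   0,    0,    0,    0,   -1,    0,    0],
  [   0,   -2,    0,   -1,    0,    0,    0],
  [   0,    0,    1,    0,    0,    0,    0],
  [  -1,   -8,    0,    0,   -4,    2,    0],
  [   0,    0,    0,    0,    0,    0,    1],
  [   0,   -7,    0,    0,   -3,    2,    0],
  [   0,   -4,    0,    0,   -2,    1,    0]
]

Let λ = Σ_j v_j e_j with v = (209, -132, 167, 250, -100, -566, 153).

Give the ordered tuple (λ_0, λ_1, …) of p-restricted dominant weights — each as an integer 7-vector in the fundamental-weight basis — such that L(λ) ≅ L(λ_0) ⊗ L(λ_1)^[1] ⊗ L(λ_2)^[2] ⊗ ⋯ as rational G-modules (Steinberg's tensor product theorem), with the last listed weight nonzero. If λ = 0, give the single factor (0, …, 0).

((9, 1, 11, 11, 10, 1, 6), (7, 1, 12, 8, 11, 7, 12))

Converting to the ω-basis (c_i = row i of M dotted with v = (209, -132, 167, 250, -100, -566, 153)):
  c_1 = (0)·(209) + (0)·(-132) + (0)·(167) + (0)·(250) + (-1)·(-100) + (0)·(-566) + (0)·(153) = 100
  c_2 = (0)·(209) + (-2)·(-132) + (0)·(167) + (-1)·(250) + (0)·(-100) + (0)·(-566) + (0)·(153) = 14
  c_3 = (0)·(209) + (0)·(-132) + (1)·(167) + (0)·(250) + (0)·(-100) + (0)·(-566) + (0)·(153) = 167
  c_4 = (-1)·(209) + (-8)·(-132) + (0)·(167) + (0)·(250) + (-4)·(-100) + (2)·(-566) + (0)·(153) = 115
  c_5 = (0)·(209) + (0)·(-132) + (0)·(167) + (0)·(250) + (0)·(-100) + (0)·(-566) + (1)·(153) = 153
  c_6 = (0)·(209) + (-7)·(-132) + (0)·(167) + (0)·(250) + (-3)·(-100) + (2)·(-566) + (0)·(153) = 92
  c_7 = (0)·(209) + (-4)·(-132) + (0)·(167) + (0)·(250) + (-2)·(-100) + (1)·(-566) + (0)·(153) = 162
Expand coordinatewise in base 13:
  c_1 = 100 = 9·13^0 + 7·13^1
  c_2 = 14 = 1·13^0 + 1·13^1
  c_3 = 167 = 11·13^0 + 12·13^1
  c_4 = 115 = 11·13^0 + 8·13^1
  c_5 = 153 = 10·13^0 + 11·13^1
  c_6 = 92 = 1·13^0 + 7·13^1
  c_7 = 162 = 6·13^0 + 12·13^1
λ_0 = (9, 1, 11, 11, 10, 1, 6)
λ_1 = (7, 1, 12, 8, 11, 7, 12)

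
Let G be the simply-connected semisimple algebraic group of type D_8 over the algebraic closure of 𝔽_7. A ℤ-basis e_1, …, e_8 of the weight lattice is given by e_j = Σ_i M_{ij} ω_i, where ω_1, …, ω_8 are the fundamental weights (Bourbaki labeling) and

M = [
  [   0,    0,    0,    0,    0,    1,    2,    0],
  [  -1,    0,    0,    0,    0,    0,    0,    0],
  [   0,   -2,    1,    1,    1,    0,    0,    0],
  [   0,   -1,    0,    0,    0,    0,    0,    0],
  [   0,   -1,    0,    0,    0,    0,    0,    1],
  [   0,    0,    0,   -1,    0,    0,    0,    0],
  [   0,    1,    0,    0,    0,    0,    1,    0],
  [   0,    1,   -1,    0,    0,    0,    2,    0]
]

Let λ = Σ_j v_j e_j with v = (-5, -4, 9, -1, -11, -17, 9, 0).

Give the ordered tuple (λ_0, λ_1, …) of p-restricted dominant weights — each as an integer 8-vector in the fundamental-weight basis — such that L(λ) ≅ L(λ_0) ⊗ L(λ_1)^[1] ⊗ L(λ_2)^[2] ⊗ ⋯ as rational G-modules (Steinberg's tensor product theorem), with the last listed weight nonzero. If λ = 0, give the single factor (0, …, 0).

((1, 5, 5, 4, 4, 1, 5, 5),)

Converting to the ω-basis (c_i = row i of M dotted with v = (-5, -4, 9, -1, -11, -17, 9, 0)):
  c_1 = 0*-5 + 0*-4 + 0*9 + 0*-1 + 0*-11 + 1*-17 + 2*9 + 0*0 = 1
  c_2 = -1*-5 + 0*-4 + 0*9 + 0*-1 + 0*-11 + 0*-17 + 0*9 + 0*0 = 5
  c_3 = 0*-5 + -2*-4 + 1*9 + 1*-1 + 1*-11 + 0*-17 + 0*9 + 0*0 = 5
  c_4 = 0*-5 + -1*-4 + 0*9 + 0*-1 + 0*-11 + 0*-17 + 0*9 + 0*0 = 4
  c_5 = 0*-5 + -1*-4 + 0*9 + 0*-1 + 0*-11 + 0*-17 + 0*9 + 1*0 = 4
  c_6 = 0*-5 + 0*-4 + 0*9 + -1*-1 + 0*-11 + 0*-17 + 0*9 + 0*0 = 1
  c_7 = 0*-5 + 1*-4 + 0*9 + 0*-1 + 0*-11 + 0*-17 + 1*9 + 0*0 = 5
  c_8 = 0*-5 + 1*-4 + -1*9 + 0*-1 + 0*-11 + 0*-17 + 2*9 + 0*0 = 5
p = 7; digits c_i = Σ_j d_{ij}·7^j, 0 ≤ d_{ij} < 7:
  c_1 = 1 = 1·7^0
  c_2 = 5 = 5·7^0
  c_3 = 5 = 5·7^0
  c_4 = 4 = 4·7^0
  c_5 = 4 = 4·7^0
  c_6 = 1 = 1·7^0
  c_7 = 5 = 5·7^0
  c_8 = 5 = 5·7^0
Factor λ_0 = (1, 5, 5, 4, 4, 1, 5, 5)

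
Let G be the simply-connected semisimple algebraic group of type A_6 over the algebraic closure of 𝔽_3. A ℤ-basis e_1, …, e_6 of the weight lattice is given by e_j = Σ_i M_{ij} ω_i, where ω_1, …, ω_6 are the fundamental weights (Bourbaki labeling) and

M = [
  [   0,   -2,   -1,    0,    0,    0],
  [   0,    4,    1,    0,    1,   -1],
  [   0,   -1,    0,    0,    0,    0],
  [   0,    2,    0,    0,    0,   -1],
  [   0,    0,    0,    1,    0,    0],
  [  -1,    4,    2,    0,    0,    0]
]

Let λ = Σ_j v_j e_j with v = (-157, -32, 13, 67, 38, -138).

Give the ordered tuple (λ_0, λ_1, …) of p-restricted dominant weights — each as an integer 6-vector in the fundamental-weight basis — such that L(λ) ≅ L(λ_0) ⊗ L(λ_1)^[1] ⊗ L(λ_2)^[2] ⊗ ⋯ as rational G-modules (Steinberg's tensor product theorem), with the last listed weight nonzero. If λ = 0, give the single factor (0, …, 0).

((0, 1, 2, 2, 1, 1), (2, 2, 1, 0, 1, 0), (2, 0, 0, 2, 1, 0), (1, 2, 1, 2, 2, 2))

In the fundamental-weight basis, λ has coordinates c = M·v (v = (-157, -32, 13, 67, 38, -138)):
  c_1 = (0)·(-157) + (-2)·(-32) + (-1)·(13) + (0)·(67) + (0)·(38) + (0)·(-138) = 51
  c_2 = (0)·(-157) + (4)·(-32) + (1)·(13) + (0)·(67) + (1)·(38) + (-1)·(-138) = 61
  c_3 = (0)·(-157) + (-1)·(-32) + (0)·(13) + (0)·(67) + (0)·(38) + (0)·(-138) = 32
  c_4 = (0)·(-157) + (2)·(-32) + (0)·(13) + (0)·(67) + (0)·(38) + (-1)·(-138) = 74
  c_5 = (0)·(-157) + (0)·(-32) + (0)·(13) + (1)·(67) + (0)·(38) + (0)·(-138) = 67
  c_6 = (-1)·(-157) + (4)·(-32) + (2)·(13) + (0)·(67) + (0)·(38) + (0)·(-138) = 55
p = 3; digits c_i = Σ_j d_{ij}·3^j, 0 ≤ d_{ij} < 3:
  c_1 = 51 = 0·3^0 + 2·3^1 + 2·3^2 + 1·3^3
  c_2 = 61 = 1·3^0 + 2·3^1 + 0·3^2 + 2·3^3
  c_3 = 32 = 2·3^0 + 1·3^1 + 0·3^2 + 1·3^3
  c_4 = 74 = 2·3^0 + 0·3^1 + 2·3^2 + 2·3^3
  c_5 = 67 = 1·3^0 + 1·3^1 + 1·3^2 + 2·3^3
  c_6 = 55 = 1·3^0 + 0·3^1 + 0·3^2 + 2·3^3
Factor λ_0 = (0, 1, 2, 2, 1, 1)
Factor λ_1 = (2, 2, 1, 0, 1, 0)
Factor λ_2 = (2, 0, 0, 2, 1, 0)
Factor λ_3 = (1, 2, 1, 2, 2, 2)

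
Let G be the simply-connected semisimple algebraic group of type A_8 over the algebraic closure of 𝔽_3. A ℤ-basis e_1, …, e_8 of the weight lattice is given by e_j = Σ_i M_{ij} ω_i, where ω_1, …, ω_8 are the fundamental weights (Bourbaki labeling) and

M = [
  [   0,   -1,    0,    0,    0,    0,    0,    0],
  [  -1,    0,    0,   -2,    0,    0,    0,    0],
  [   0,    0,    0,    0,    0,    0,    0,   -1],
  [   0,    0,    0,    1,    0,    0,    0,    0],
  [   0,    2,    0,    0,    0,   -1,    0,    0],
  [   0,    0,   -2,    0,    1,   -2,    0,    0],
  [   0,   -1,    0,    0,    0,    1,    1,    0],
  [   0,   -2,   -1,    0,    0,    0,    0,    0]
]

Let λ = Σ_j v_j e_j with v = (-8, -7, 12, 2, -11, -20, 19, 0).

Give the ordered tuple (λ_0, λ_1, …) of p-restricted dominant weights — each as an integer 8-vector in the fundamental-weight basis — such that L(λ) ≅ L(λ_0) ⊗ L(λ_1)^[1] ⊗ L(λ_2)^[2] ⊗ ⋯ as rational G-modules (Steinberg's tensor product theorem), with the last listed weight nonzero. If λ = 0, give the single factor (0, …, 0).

((1, 1, 0, 2, 0, 2, 0, 2), (2, 1, 0, 0, 2, 1, 2, 0))

ω-coordinates c = M·v, v = (-8, -7, 12, 2, -11, -20, 19, 0):
  c_1 = 0*-8 + -1*-7 + 0*12 + 0*2 + 0*-11 + 0*-20 + 0*19 + 0*0 = 7
  c_2 = -1*-8 + 0*-7 + 0*12 + -2*2 + 0*-11 + 0*-20 + 0*19 + 0*0 = 4
  c_3 = 0*-8 + 0*-7 + 0*12 + 0*2 + 0*-11 + 0*-20 + 0*19 + -1*0 = 0
  c_4 = 0*-8 + 0*-7 + 0*12 + 1*2 + 0*-11 + 0*-20 + 0*19 + 0*0 = 2
  c_5 = 0*-8 + 2*-7 + 0*12 + 0*2 + 0*-11 + -1*-20 + 0*19 + 0*0 = 6
  c_6 = 0*-8 + 0*-7 + -2*12 + 0*2 + 1*-11 + -2*-20 + 0*19 + 0*0 = 5
  c_7 = 0*-8 + -1*-7 + 0*12 + 0*2 + 0*-11 + 1*-20 + 1*19 + 0*0 = 6
  c_8 = 0*-8 + -2*-7 + -1*12 + 0*2 + 0*-11 + 0*-20 + 0*19 + 0*0 = 2
Expand coordinatewise in base 3:
  c_1 = 7 = 1·3^0 + 2·3^1
  c_2 = 4 = 1·3^0 + 1·3^1
  c_3 = 0
  c_4 = 2 = 2·3^0
  c_5 = 6 = 0·3^0 + 2·3^1
  c_6 = 5 = 2·3^0 + 1·3^1
  c_7 = 6 = 0·3^0 + 2·3^1
  c_8 = 2 = 2·3^0
Factor λ_0 = (1, 1, 0, 2, 0, 2, 0, 2)
Factor λ_1 = (2, 1, 0, 0, 2, 1, 2, 0)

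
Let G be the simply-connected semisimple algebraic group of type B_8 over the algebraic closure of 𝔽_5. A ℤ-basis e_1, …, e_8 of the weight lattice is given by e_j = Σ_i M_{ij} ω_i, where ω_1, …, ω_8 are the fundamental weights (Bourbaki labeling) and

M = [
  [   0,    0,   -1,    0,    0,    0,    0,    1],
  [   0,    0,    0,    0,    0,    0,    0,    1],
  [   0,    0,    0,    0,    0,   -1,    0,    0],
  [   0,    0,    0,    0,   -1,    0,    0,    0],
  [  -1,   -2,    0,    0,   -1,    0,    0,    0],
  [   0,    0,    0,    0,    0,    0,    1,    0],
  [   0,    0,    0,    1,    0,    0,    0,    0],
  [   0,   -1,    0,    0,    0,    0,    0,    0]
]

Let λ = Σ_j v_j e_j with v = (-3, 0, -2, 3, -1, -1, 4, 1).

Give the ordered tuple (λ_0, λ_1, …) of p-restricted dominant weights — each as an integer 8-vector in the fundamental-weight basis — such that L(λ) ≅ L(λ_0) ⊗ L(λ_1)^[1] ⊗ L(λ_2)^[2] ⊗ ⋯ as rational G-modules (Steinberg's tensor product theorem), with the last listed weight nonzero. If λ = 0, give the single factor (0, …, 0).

Change of basis e → ω: c = M·v where v = (-3, 0, -2, 3, -1, -1, 4, 1):
  c_1 = (0)·(-3) + 0·0 + (-1)·(-2) + 0·3 + (0)·(-1) + (0)·(-1) + 0·4 + 1·1 = 3
  c_2 = (0)·(-3) + 0·0 + (0)·(-2) + 0·3 + (0)·(-1) + (0)·(-1) + 0·4 + 1·1 = 1
  c_3 = (0)·(-3) + 0·0 + (0)·(-2) + 0·3 + (0)·(-1) + (-1)·(-1) + 0·4 + 0·1 = 1
  c_4 = (0)·(-3) + 0·0 + (0)·(-2) + 0·3 + (-1)·(-1) + (0)·(-1) + 0·4 + 0·1 = 1
  c_5 = (-1)·(-3) + (-2)·(0) + (0)·(-2) + 0·3 + (-1)·(-1) + (0)·(-1) + 0·4 + 0·1 = 4
  c_6 = (0)·(-3) + 0·0 + (0)·(-2) + 0·3 + (0)·(-1) + (0)·(-1) + 1·4 + 0·1 = 4
  c_7 = (0)·(-3) + 0·0 + (0)·(-2) + 1·3 + (0)·(-1) + (0)·(-1) + 0·4 + 0·1 = 3
  c_8 = (0)·(-3) + (-1)·(0) + (0)·(-2) + 0·3 + (0)·(-1) + (0)·(-1) + 0·4 + 0·1 = 0
p = 5; digits c_i = Σ_j d_{ij}·5^j, 0 ≤ d_{ij} < 5:
  c_1 = 3 = 3·5^0
  c_2 = 1 = 1·5^0
  c_3 = 1 = 1·5^0
  c_4 = 1 = 1·5^0
  c_5 = 4 = 4·5^0
  c_6 = 4 = 4·5^0
  c_7 = 3 = 3·5^0
  c_8 = 0
p-restricted factor λ_0 = (3, 1, 1, 1, 4, 4, 3, 0)

((3, 1, 1, 1, 4, 4, 3, 0),)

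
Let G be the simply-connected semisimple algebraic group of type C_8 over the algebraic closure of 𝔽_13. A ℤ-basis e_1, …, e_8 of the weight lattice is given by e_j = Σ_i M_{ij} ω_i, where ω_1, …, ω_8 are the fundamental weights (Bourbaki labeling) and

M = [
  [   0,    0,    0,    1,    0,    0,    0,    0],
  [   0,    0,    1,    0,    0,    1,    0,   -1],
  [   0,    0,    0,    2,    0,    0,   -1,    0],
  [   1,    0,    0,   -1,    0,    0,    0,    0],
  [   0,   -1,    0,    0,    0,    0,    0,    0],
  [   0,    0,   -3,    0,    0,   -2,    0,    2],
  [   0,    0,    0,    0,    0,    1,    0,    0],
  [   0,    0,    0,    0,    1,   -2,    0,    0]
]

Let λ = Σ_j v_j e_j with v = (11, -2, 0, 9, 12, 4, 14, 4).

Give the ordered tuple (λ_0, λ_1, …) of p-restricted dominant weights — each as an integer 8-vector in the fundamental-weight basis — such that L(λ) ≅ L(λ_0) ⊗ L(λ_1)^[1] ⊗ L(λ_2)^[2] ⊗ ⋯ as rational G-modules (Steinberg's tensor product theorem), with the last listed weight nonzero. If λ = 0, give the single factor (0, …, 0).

((9, 0, 4, 2, 2, 0, 4, 4),)

Compute c_i = Σ_j M_{ij} v_j with v = (11, -2, 0, 9, 12, 4, 14, 4):
  c_1 = 0*11 + 0*-2 + 0*0 + 1*9 + 0*12 + 0*4 + 0*14 + 0*4 = 9
  c_2 = 0*11 + 0*-2 + 1*0 + 0*9 + 0*12 + 1*4 + 0*14 + -1*4 = 0
  c_3 = 0*11 + 0*-2 + 0*0 + 2*9 + 0*12 + 0*4 + -1*14 + 0*4 = 4
  c_4 = 1*11 + 0*-2 + 0*0 + -1*9 + 0*12 + 0*4 + 0*14 + 0*4 = 2
  c_5 = 0*11 + -1*-2 + 0*0 + 0*9 + 0*12 + 0*4 + 0*14 + 0*4 = 2
  c_6 = 0*11 + 0*-2 + -3*0 + 0*9 + 0*12 + -2*4 + 0*14 + 2*4 = 0
  c_7 = 0*11 + 0*-2 + 0*0 + 0*9 + 0*12 + 1*4 + 0*14 + 0*4 = 4
  c_8 = 0*11 + 0*-2 + 0*0 + 0*9 + 1*12 + -2*4 + 0*14 + 0*4 = 4
p = 13; digits c_i = Σ_j d_{ij}·13^j, 0 ≤ d_{ij} < 13:
  c_1 = 9 = 9·13^0
  c_2 = 0
  c_3 = 4 = 4·13^0
  c_4 = 2 = 2·13^0
  c_5 = 2 = 2·13^0
  c_6 = 0
  c_7 = 4 = 4·13^0
  c_8 = 4 = 4·13^0
λ_0 = (9, 0, 4, 2, 2, 0, 4, 4)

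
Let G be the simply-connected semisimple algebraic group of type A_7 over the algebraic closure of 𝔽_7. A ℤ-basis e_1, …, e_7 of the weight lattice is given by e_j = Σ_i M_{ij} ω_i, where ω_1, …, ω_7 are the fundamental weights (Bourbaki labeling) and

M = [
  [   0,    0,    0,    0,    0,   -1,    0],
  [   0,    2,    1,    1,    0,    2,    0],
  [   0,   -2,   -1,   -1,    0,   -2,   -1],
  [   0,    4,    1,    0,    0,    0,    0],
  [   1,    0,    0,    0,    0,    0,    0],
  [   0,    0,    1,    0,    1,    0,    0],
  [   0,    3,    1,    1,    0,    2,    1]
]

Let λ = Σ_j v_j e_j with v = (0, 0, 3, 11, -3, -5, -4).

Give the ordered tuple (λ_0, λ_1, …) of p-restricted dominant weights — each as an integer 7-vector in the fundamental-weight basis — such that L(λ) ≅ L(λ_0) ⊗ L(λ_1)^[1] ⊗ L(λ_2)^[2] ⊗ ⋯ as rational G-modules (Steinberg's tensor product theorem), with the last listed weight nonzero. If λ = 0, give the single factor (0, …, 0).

((5, 4, 0, 3, 0, 0, 0),)

Converting to the ω-basis (c_i = row i of M dotted with v = (0, 0, 3, 11, -3, -5, -4)):
  c_1 = 0*0 + 0*0 + 0*3 + 0*11 + 0*-3 + -1*-5 + 0*-4 = 5
  c_2 = 0*0 + 2*0 + 1*3 + 1*11 + 0*-3 + 2*-5 + 0*-4 = 4
  c_3 = 0*0 + -2*0 + -1*3 + -1*11 + 0*-3 + -2*-5 + -1*-4 = 0
  c_4 = 0*0 + 4*0 + 1*3 + 0*11 + 0*-3 + 0*-5 + 0*-4 = 3
  c_5 = 1*0 + 0*0 + 0*3 + 0*11 + 0*-3 + 0*-5 + 0*-4 = 0
  c_6 = 0*0 + 0*0 + 1*3 + 0*11 + 1*-3 + 0*-5 + 0*-4 = 0
  c_7 = 0*0 + 3*0 + 1*3 + 1*11 + 0*-3 + 2*-5 + 1*-4 = 0
Base-7 expansion of each c_i:
  c_1 = 5 = 5·7^0
  c_2 = 4 = 4·7^0
  c_3 = 0
  c_4 = 3 = 3·7^0
  c_5 = 0
  c_6 = 0
  c_7 = 0
λ_0 = (5, 4, 0, 3, 0, 0, 0)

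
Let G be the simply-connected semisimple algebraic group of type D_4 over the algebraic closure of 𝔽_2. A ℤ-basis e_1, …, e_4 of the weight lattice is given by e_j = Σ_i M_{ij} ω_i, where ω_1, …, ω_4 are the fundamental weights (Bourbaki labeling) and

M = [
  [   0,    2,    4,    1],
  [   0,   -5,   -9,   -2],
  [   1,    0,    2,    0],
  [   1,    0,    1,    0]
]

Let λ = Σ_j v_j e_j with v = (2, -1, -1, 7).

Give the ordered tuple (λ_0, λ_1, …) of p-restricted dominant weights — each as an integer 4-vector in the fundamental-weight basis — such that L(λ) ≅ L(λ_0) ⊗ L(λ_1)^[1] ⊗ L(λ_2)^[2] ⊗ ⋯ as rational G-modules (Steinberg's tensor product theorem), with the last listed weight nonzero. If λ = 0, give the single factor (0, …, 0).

((1, 0, 0, 1),)

Compute c_i = Σ_j M_{ij} v_j with v = (2, -1, -1, 7):
  c_1 = 0*2 + 2*-1 + 4*-1 + 1*7 = 1
  c_2 = 0*2 + -5*-1 + -9*-1 + -2*7 = 0
  c_3 = 1*2 + 0*-1 + 2*-1 + 0*7 = 0
  c_4 = 1*2 + 0*-1 + 1*-1 + 0*7 = 1
Writing each c_i in base p = 2:
  c_1 = 1 = 1·2^0
  c_2 = 0
  c_3 = 0
  c_4 = 1 = 1·2^0
Factor λ_0 = (1, 0, 0, 1)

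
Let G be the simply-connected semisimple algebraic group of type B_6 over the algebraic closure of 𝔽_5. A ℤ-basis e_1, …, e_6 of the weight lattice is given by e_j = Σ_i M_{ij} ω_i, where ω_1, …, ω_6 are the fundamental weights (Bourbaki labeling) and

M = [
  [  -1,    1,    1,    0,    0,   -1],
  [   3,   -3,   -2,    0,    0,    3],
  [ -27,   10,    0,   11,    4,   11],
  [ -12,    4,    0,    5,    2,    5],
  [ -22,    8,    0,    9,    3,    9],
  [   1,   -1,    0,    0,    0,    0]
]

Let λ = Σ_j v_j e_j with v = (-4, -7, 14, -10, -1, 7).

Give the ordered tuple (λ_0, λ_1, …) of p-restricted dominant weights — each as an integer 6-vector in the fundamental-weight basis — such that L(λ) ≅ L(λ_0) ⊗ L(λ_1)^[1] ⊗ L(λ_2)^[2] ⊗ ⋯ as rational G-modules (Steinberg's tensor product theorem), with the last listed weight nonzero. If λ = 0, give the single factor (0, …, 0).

ω-coordinates c = M·v, v = (-4, -7, 14, -10, -1, 7):
  c_1 = (-1)·(-4) + (1)·(-7) + 1·14 + (0)·(-10) + (0)·(-1) + (-1)·(7) = 4
  c_2 = (3)·(-4) + (-3)·(-7) + (-2)·(14) + (0)·(-10) + (0)·(-1) + 3·7 = 2
  c_3 = (-27)·(-4) + (10)·(-7) + 0·14 + (11)·(-10) + (4)·(-1) + 11·7 = 1
  c_4 = (-12)·(-4) + (4)·(-7) + 0·14 + (5)·(-10) + (2)·(-1) + 5·7 = 3
  c_5 = (-22)·(-4) + (8)·(-7) + 0·14 + (9)·(-10) + (3)·(-1) + 9·7 = 2
  c_6 = (1)·(-4) + (-1)·(-7) + 0·14 + (0)·(-10) + (0)·(-1) + 0·7 = 3
Writing each c_i in base p = 5:
  c_1 = 4 = 4·5^0
  c_2 = 2 = 2·5^0
  c_3 = 1 = 1·5^0
  c_4 = 3 = 3·5^0
  c_5 = 2 = 2·5^0
  c_6 = 3 = 3·5^0
p-restricted factor λ_0 = (4, 2, 1, 3, 2, 3)

((4, 2, 1, 3, 2, 3),)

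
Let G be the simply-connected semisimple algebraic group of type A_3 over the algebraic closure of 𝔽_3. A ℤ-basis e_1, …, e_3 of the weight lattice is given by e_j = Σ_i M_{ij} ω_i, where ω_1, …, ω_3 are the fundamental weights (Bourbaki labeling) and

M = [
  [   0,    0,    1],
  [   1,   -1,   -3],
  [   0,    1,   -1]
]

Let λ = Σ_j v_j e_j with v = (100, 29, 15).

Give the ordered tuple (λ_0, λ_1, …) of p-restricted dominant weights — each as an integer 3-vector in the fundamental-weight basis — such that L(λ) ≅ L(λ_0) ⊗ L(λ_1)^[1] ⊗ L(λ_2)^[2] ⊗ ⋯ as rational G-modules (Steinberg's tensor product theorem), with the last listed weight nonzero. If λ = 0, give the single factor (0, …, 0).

Compute c_i = Σ_j M_{ij} v_j with v = (100, 29, 15):
  c_1 = 0*100 + 0*29 + 1*15 = 15
  c_2 = 1*100 + -1*29 + -3*15 = 26
  c_3 = 0*100 + 1*29 + -1*15 = 14
Base-3 expansion of each c_i:
  c_1 = 15 = 0·3^0 + 2·3^1 + 1·3^2
  c_2 = 26 = 2·3^0 + 2·3^1 + 2·3^2
  c_3 = 14 = 2·3^0 + 1·3^1 + 1·3^2
λ_0 = (0, 2, 2)
λ_1 = (2, 2, 1)
λ_2 = (1, 2, 1)

((0, 2, 2), (2, 2, 1), (1, 2, 1))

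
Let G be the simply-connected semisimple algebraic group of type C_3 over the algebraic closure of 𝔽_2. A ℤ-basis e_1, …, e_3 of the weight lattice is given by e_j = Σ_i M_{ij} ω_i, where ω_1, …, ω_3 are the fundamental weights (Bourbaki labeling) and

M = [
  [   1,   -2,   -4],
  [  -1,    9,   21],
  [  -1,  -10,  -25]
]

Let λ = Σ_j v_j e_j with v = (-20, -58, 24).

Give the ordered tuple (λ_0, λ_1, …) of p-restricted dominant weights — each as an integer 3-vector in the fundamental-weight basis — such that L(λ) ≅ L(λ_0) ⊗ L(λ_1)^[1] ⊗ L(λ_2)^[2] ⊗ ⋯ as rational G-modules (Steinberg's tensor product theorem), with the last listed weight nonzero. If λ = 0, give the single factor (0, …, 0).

((0, 0, 0), (0, 1, 0))

ω-coordinates c = M·v, v = (-20, -58, 24):
  c_1 = 1*-20 + -2*-58 + -4*24 = 0
  c_2 = -1*-20 + 9*-58 + 21*24 = 2
  c_3 = -1*-20 + -10*-58 + -25*24 = 0
Base-2 expansion of each c_i:
  c_1 = 0
  c_2 = 2 = 0·2^0 + 1·2^1
  c_3 = 0
λ_0 = (0, 0, 0)
λ_1 = (0, 1, 0)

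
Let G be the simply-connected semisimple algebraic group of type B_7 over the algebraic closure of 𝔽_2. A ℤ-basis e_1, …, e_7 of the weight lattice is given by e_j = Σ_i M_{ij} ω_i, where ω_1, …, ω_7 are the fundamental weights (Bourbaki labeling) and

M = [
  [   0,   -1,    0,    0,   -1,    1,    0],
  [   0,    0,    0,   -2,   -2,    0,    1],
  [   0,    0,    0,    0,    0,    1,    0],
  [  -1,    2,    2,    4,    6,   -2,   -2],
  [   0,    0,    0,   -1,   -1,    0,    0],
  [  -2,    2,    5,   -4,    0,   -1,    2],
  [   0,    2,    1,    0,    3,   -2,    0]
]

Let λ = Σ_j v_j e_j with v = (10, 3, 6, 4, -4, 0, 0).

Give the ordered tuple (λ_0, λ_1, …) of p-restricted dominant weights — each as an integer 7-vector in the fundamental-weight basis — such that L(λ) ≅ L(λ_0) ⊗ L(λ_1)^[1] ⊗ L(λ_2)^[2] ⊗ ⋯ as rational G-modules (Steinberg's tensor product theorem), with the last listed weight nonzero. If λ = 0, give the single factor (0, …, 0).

((1, 0, 0, 0, 0, 0, 0),)

Change of basis e → ω: c = M·v where v = (10, 3, 6, 4, -4, 0, 0):
  c_1 = 0*10 + -1*3 + 0*6 + 0*4 + -1*-4 + 1*0 + 0*0 = 1
  c_2 = 0*10 + 0*3 + 0*6 + -2*4 + -2*-4 + 0*0 + 1*0 = 0
  c_3 = 0*10 + 0*3 + 0*6 + 0*4 + 0*-4 + 1*0 + 0*0 = 0
  c_4 = -1*10 + 2*3 + 2*6 + 4*4 + 6*-4 + -2*0 + -2*0 = 0
  c_5 = 0*10 + 0*3 + 0*6 + -1*4 + -1*-4 + 0*0 + 0*0 = 0
  c_6 = -2*10 + 2*3 + 5*6 + -4*4 + 0*-4 + -1*0 + 2*0 = 0
  c_7 = 0*10 + 2*3 + 1*6 + 0*4 + 3*-4 + -2*0 + 0*0 = 0
Writing each c_i in base p = 2:
  c_1 = 1 = 1·2^0
  c_2 = 0
  c_3 = 0
  c_4 = 0
  c_5 = 0
  c_6 = 0
  c_7 = 0
p-restricted factor λ_0 = (1, 0, 0, 0, 0, 0, 0)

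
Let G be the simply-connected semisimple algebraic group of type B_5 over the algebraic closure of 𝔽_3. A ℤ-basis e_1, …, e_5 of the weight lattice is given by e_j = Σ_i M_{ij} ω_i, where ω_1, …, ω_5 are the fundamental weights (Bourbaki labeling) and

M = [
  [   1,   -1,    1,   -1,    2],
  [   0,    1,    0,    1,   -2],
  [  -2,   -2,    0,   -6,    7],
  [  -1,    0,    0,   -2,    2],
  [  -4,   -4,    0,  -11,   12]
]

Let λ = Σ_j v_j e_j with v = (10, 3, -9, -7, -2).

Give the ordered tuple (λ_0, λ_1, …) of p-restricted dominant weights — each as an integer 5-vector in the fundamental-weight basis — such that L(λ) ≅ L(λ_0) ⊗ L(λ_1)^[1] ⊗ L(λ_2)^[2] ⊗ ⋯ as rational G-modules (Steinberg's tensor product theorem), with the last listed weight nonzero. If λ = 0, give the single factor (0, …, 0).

((1, 0, 2, 0, 1),)

In the fundamental-weight basis, λ has coordinates c = M·v (v = (10, 3, -9, -7, -2)):
  c_1 = 1·10 + (-1)·(3) + (1)·(-9) + (-1)·(-7) + (2)·(-2) = 1
  c_2 = 0·10 + 1·3 + (0)·(-9) + (1)·(-7) + (-2)·(-2) = 0
  c_3 = (-2)·(10) + (-2)·(3) + (0)·(-9) + (-6)·(-7) + (7)·(-2) = 2
  c_4 = (-1)·(10) + 0·3 + (0)·(-9) + (-2)·(-7) + (2)·(-2) = 0
  c_5 = (-4)·(10) + (-4)·(3) + (0)·(-9) + (-11)·(-7) + (12)·(-2) = 1
Base-3 expansion of each c_i:
  c_1 = 1 = 1·3^0
  c_2 = 0
  c_3 = 2 = 2·3^0
  c_4 = 0
  c_5 = 1 = 1·3^0
p-restricted factor λ_0 = (1, 0, 2, 0, 1)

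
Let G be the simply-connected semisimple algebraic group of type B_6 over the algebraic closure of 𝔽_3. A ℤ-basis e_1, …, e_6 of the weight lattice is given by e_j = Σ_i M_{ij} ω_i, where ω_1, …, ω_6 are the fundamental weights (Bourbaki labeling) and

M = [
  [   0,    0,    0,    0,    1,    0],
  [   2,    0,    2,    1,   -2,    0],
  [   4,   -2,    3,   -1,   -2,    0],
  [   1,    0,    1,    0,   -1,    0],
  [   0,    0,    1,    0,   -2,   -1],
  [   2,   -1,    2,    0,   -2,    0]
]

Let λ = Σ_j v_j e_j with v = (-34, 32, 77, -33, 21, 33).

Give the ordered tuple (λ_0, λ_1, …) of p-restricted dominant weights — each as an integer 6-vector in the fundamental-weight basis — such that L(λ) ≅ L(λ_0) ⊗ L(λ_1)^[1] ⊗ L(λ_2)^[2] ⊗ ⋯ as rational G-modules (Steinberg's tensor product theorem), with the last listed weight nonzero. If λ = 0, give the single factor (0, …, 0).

((0, 2, 1, 1, 2, 0), (1, 0, 1, 1, 0, 1), (2, 1, 2, 2, 0, 1))

Compute c_i = Σ_j M_{ij} v_j with v = (-34, 32, 77, -33, 21, 33):
  c_1 = (0)·(-34) + (0)·(32) + (0)·(77) + (0)·(-33) + (1)·(21) + (0)·(33) = 21
  c_2 = (2)·(-34) + (0)·(32) + (2)·(77) + (1)·(-33) + (-2)·(21) + (0)·(33) = 11
  c_3 = (4)·(-34) + (-2)·(32) + (3)·(77) + (-1)·(-33) + (-2)·(21) + (0)·(33) = 22
  c_4 = (1)·(-34) + (0)·(32) + (1)·(77) + (0)·(-33) + (-1)·(21) + (0)·(33) = 22
  c_5 = (0)·(-34) + (0)·(32) + (1)·(77) + (0)·(-33) + (-2)·(21) + (-1)·(33) = 2
  c_6 = (2)·(-34) + (-1)·(32) + (2)·(77) + (0)·(-33) + (-2)·(21) + (0)·(33) = 12
Expand coordinatewise in base 3:
  c_1 = 21 = 0·3^0 + 1·3^1 + 2·3^2
  c_2 = 11 = 2·3^0 + 0·3^1 + 1·3^2
  c_3 = 22 = 1·3^0 + 1·3^1 + 2·3^2
  c_4 = 22 = 1·3^0 + 1·3^1 + 2·3^2
  c_5 = 2 = 2·3^0
  c_6 = 12 = 0·3^0 + 1·3^1 + 1·3^2
Factor λ_0 = (0, 2, 1, 1, 2, 0)
Factor λ_1 = (1, 0, 1, 1, 0, 1)
Factor λ_2 = (2, 1, 2, 2, 0, 1)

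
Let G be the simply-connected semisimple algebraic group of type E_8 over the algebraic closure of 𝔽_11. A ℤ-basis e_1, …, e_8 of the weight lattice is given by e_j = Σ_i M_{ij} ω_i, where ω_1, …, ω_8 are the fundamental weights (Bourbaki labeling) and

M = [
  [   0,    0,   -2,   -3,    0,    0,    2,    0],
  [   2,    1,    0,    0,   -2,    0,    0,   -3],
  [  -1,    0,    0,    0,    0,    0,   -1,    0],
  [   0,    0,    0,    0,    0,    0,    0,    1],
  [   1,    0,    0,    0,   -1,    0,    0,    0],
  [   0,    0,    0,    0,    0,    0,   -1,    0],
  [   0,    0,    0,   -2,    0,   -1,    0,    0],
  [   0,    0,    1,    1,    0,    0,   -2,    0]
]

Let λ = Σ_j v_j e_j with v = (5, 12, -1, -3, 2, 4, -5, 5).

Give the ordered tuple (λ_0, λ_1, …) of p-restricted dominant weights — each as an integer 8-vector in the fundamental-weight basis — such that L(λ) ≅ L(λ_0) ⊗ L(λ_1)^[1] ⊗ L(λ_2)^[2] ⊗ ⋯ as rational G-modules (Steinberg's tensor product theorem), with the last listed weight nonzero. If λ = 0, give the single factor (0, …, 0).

Compute c_i = Σ_j M_{ij} v_j with v = (5, 12, -1, -3, 2, 4, -5, 5):
  c_1 = (0)·(5) + (0)·(12) + (-2)·(-1) + (-3)·(-3) + (0)·(2) + (0)·(4) + (2)·(-5) + (0)·(5) = 1
  c_2 = (2)·(5) + (1)·(12) + (0)·(-1) + (0)·(-3) + (-2)·(2) + (0)·(4) + (0)·(-5) + (-3)·(5) = 3
  c_3 = (-1)·(5) + (0)·(12) + (0)·(-1) + (0)·(-3) + (0)·(2) + (0)·(4) + (-1)·(-5) + (0)·(5) = 0
  c_4 = (0)·(5) + (0)·(12) + (0)·(-1) + (0)·(-3) + (0)·(2) + (0)·(4) + (0)·(-5) + (1)·(5) = 5
  c_5 = (1)·(5) + (0)·(12) + (0)·(-1) + (0)·(-3) + (-1)·(2) + (0)·(4) + (0)·(-5) + (0)·(5) = 3
  c_6 = (0)·(5) + (0)·(12) + (0)·(-1) + (0)·(-3) + (0)·(2) + (0)·(4) + (-1)·(-5) + (0)·(5) = 5
  c_7 = (0)·(5) + (0)·(12) + (0)·(-1) + (-2)·(-3) + (0)·(2) + (-1)·(4) + (0)·(-5) + (0)·(5) = 2
  c_8 = (0)·(5) + (0)·(12) + (1)·(-1) + (1)·(-3) + (0)·(2) + (0)·(4) + (-2)·(-5) + (0)·(5) = 6
Writing each c_i in base p = 11:
  c_1 = 1 = 1·11^0
  c_2 = 3 = 3·11^0
  c_3 = 0
  c_4 = 5 = 5·11^0
  c_5 = 3 = 3·11^0
  c_6 = 5 = 5·11^0
  c_7 = 2 = 2·11^0
  c_8 = 6 = 6·11^0
p-restricted factor λ_0 = (1, 3, 0, 5, 3, 5, 2, 6)

((1, 3, 0, 5, 3, 5, 2, 6),)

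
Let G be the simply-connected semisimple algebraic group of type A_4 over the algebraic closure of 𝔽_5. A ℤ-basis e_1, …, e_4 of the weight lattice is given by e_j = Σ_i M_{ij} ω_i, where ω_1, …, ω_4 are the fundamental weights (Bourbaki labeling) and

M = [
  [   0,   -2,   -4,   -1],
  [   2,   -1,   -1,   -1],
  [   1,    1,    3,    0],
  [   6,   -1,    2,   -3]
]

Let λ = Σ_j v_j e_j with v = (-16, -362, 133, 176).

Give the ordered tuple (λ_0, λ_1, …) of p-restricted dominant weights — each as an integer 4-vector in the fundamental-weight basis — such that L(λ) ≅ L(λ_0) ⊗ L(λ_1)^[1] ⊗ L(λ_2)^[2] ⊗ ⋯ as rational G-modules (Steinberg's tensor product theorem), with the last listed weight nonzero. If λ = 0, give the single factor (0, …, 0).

Converting to the ω-basis (c_i = row i of M dotted with v = (-16, -362, 133, 176)):
  c_1 = 0*-16 + -2*-362 + -4*133 + -1*176 = 16
  c_2 = 2*-16 + -1*-362 + -1*133 + -1*176 = 21
  c_3 = 1*-16 + 1*-362 + 3*133 + 0*176 = 21
  c_4 = 6*-16 + -1*-362 + 2*133 + -3*176 = 4
Writing each c_i in base p = 5:
  c_1 = 16 = 1·5^0 + 3·5^1
  c_2 = 21 = 1·5^0 + 4·5^1
  c_3 = 21 = 1·5^0 + 4·5^1
  c_4 = 4 = 4·5^0
Factor λ_0 = (1, 1, 1, 4)
Factor λ_1 = (3, 4, 4, 0)

((1, 1, 1, 4), (3, 4, 4, 0))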